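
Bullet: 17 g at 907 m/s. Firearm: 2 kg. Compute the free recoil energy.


v_r = m_p*v_p/m_gun = 0.017*907/2 = 7.7095 m/s, E_r = 0.5*m_gun*v_r^2 = 0.5*2*7.7095^2 = 59.44 J

59.44 J


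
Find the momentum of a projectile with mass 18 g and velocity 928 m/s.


p = m*v = 0.018*928 = 16.7 kg·m/s

16.7 kg·m/s


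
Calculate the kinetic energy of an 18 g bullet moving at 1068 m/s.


E = 0.5*m*v^2 = 0.5*0.018*1068^2 = 10266 J

10266 J


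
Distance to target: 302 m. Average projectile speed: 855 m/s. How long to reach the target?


t = d/v = 302/855 = 0.3532 s

0.3532 s


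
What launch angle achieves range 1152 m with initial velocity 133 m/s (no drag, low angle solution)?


sin(2*theta) = R*g/v0^2 = 1152*9.81/133^2 = 0.638878, theta = arcsin(0.638878)/2 = 19.85°

19.85 degrees


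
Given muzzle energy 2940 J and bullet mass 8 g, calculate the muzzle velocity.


v = sqrt(2*E/m) = sqrt(2*2940/0.008) = 857.3 m/s

857.3 m/s


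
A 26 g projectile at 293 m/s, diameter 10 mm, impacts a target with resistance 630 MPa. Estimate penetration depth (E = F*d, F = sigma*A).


A = pi*(d/2)^2 = pi*(10/2)^2 = 78.5398 mm^2
E = 0.5*m*v^2 = 0.5*0.026*293^2 = 1116.04 J
depth = E/(sigma*A) = 1116.04 J / (630 MPa * 78.5398 mm^2) = 1116.04/(630 * 78.5398) m = 0.0225553 m ≈ 22.56 mm

22.56 mm


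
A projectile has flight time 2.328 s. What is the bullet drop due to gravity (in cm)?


drop = 0.5*g*t^2 = 0.5*9.81*2.328^2 = 26.5831 m ≈ 2658 cm

2658 cm


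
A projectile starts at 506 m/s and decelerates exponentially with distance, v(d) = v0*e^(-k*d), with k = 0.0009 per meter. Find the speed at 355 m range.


v = v0*exp(-k*d) = 506*exp(-0.0009*355) = 367.6 m/s

367.6 m/s


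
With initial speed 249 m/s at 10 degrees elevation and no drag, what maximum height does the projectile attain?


H = (v0*sin(theta))^2 / (2g) = (249*sin(10°))^2 / (2*9.81) = 95.29 m

95.29 m


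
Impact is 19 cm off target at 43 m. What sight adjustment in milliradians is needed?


1 mrad subtends 1 cm per 10 m of range, so adj = error_cm / (dist_m / 10) = 19 / (43/10) = 4.419 mrad

4.419 mrad


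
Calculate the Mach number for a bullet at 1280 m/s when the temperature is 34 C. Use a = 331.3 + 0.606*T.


a = 331.3 + 0.606*(34) = 351.904 m/s
M = v/a = 1280/351.904 = 3.637

3.637


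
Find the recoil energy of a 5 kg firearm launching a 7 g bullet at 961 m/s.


v_r = m_p*v_p/m_gun = 0.007*961/5 = 1.3454 m/s, E_r = 0.5*m_gun*v_r^2 = 0.5*5*1.3454^2 = 4.525 J

4.525 J


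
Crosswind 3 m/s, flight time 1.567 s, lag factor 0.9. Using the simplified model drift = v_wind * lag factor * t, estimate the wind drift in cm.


drift = v_wind * lag * t = 3 * 0.9 * 1.567 = 4.2309 m ≈ 423.1 cm

423.1 cm


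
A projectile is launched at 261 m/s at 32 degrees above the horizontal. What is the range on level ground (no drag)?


R = v0^2 * sin(2*theta) / g = 261^2 * sin(2*32°) / 9.81 = 6241 m

6241 m


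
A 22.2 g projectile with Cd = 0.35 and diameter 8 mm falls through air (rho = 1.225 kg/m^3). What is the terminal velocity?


A = pi*(d/2)^2 = pi*(8/2000)^2 = 5.02655e-05 m^2
vt = sqrt(2mg/(Cd*rho*A)) = sqrt(2*0.0222*9.81/(0.35 * 1.225 * 5.02655e-05)) = 142.2 m/s

142.2 m/s


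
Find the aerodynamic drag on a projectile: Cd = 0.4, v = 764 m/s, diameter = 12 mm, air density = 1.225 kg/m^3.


A = pi*(d/2)^2 = pi*(12/2000)^2 = 1.13097e-04 m^2
Fd = 0.5*Cd*rho*A*v^2 = 0.5*0.4*1.225*1.13097e-04*764^2 = 16.17 N

16.17 N


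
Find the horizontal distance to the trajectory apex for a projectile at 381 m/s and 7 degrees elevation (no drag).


R = v0^2*sin(2*theta)/g = 381^2*sin(2*7°)/9.81 = 3579.78 m
apex_dist = R/2 = 3579.78/2 = 1790 m

1790 m


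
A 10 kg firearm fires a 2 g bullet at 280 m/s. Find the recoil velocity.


v_recoil = m_p * v_p / m_gun = 0.002 * 280 / 10 = 0.056 m/s

0.056 m/s


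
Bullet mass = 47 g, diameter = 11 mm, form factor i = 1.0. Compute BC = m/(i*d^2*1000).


BC = m/(i*d^2*1000) = 47/(1.0 * 11^2 * 1000) = 0.0003884

0.0003884


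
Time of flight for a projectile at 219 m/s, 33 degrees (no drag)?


T = 2*v0*sin(theta)/g = 2*219*sin(33°)/9.81 = 24.32 s

24.32 s


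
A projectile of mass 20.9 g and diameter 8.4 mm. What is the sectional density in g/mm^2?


SD = m/d^2 = 20.9/8.4^2 = 0.2962 g/mm^2

0.2962 g/mm^2


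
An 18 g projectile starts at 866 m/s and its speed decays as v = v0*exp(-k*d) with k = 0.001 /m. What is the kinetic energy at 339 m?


v = v0*exp(-k*d) = 866*exp(-0.001*339) = 617.01 m/s
E = 0.5*m*v^2 = 0.5*0.018*617.01^2 = 3426 J

3426 J


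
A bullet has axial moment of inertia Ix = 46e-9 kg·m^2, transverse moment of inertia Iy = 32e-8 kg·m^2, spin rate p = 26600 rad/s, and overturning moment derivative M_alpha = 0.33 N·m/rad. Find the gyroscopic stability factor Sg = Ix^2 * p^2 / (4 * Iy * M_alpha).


Sg = Ix^2 * p^2 / (4 * Iy * M_alpha) = (46e-9)^2 * 26600^2 / (4 * 32e-8 * 0.33) = 3.545

3.545


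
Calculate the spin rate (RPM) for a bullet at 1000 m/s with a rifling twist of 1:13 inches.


twist_m = 13*0.0254 = 0.3302 m
spin = v/twist = 1000/0.3302 = 3028.468 rev/s
RPM = spin*60 = 3028.468*60 ≈ 181708 RPM

181708 RPM


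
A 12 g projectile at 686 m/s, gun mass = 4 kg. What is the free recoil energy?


v_r = m_p*v_p/m_gun = 0.012*686/4 = 2.058 m/s, E_r = 0.5*m_gun*v_r^2 = 0.5*4*2.058^2 = 8.471 J

8.471 J


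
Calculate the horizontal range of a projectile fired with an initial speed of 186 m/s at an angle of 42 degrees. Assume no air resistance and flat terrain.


R = v0^2 * sin(2*theta) / g = 186^2 * sin(2*42°) / 9.81 = 3507 m

3507 m


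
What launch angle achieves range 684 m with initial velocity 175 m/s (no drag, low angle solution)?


sin(2*theta) = R*g/v0^2 = 684*9.81/175^2 = 0.219103, theta = arcsin(0.219103)/2 = 6.328°

6.328 degrees


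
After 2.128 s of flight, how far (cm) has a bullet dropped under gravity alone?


drop = 0.5*g*t^2 = 0.5*9.81*2.128^2 = 22.2117 m ≈ 2221 cm

2221 cm


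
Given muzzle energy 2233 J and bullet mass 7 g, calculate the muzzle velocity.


v = sqrt(2*E/m) = sqrt(2*2233/0.007) = 798.7 m/s

798.7 m/s


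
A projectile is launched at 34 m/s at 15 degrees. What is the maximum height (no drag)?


H = (v0*sin(theta))^2 / (2g) = (34*sin(15°))^2 / (2*9.81) = 3.947 m

3.947 m


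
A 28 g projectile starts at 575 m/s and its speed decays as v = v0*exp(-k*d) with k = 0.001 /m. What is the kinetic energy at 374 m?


v = v0*exp(-k*d) = 575*exp(-0.001*374) = 395.587 m/s
E = 0.5*m*v^2 = 0.5*0.028*395.587^2 = 2191 J

2191 J


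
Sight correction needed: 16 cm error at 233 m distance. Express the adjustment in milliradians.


1 mrad subtends 1 cm per 10 m of range, so adj = error_cm / (dist_m / 10) = 16 / (233/10) = 0.6867 mrad

0.6867 mrad


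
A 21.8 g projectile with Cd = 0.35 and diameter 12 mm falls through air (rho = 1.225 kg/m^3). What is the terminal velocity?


A = pi*(d/2)^2 = pi*(12/2000)^2 = 1.13097e-04 m^2
vt = sqrt(2mg/(Cd*rho*A)) = sqrt(2*0.0218*9.81/(0.35 * 1.225 * 1.13097e-04)) = 93.92 m/s

93.92 m/s


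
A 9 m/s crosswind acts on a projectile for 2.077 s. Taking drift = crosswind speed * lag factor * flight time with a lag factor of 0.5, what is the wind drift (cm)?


drift = v_wind * lag * t = 9 * 0.5 * 2.077 = 9.3465 m ≈ 934.6 cm

934.6 cm


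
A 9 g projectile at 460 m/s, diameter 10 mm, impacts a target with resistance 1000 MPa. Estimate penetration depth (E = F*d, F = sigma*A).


A = pi*(d/2)^2 = pi*(10/2)^2 = 78.5398 mm^2
E = 0.5*m*v^2 = 0.5*0.009*460^2 = 952.2 J
depth = E/(sigma*A) = 952.2 J / (1000 MPa * 78.5398 mm^2) = 952.2/(1000 * 78.5398) m = 0.0121238 m ≈ 12.12 mm

12.12 mm


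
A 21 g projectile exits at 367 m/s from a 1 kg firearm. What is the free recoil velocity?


v_recoil = m_p * v_p / m_gun = 0.021 * 367 / 1 = 7.707 m/s

7.707 m/s


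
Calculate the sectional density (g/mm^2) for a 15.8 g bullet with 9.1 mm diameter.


SD = m/d^2 = 15.8/9.1^2 = 0.1908 g/mm^2

0.1908 g/mm^2


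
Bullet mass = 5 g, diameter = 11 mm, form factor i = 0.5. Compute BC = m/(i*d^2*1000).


BC = m/(i*d^2*1000) = 5/(0.5 * 11^2 * 1000) = 8.264e-05

8.264e-05


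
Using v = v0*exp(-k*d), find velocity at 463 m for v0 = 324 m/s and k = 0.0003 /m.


v = v0*exp(-k*d) = 324*exp(-0.0003*463) = 282 m/s

282 m/s


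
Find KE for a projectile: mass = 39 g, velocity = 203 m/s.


E = 0.5*m*v^2 = 0.5*0.039*203^2 = 803.6 J

803.6 J


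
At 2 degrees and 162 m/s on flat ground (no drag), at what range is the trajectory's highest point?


R = v0^2*sin(2*theta)/g = 162^2*sin(2*2°)/9.81 = 186.615 m
apex_dist = R/2 = 186.615/2 = 93.31 m

93.31 m


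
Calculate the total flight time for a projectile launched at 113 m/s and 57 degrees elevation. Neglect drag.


T = 2*v0*sin(theta)/g = 2*113*sin(57°)/9.81 = 19.32 s

19.32 s


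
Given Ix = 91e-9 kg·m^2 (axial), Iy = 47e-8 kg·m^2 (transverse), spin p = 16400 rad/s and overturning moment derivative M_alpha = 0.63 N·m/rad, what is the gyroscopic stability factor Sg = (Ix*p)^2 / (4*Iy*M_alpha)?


Sg = Ix^2 * p^2 / (4 * Iy * M_alpha) = (91e-9)^2 * 16400^2 / (4 * 47e-8 * 0.63) = 1.88

1.88


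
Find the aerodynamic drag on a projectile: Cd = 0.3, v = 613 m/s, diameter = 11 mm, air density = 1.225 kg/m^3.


A = pi*(d/2)^2 = pi*(11/2000)^2 = 9.50332e-05 m^2
Fd = 0.5*Cd*rho*A*v^2 = 0.5*0.3*1.225*9.50332e-05*613^2 = 6.562 N

6.562 N


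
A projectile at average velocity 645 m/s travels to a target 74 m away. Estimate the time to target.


t = d/v = 74/645 = 0.1147 s

0.1147 s


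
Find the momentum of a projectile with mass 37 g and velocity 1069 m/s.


p = m*v = 0.037*1069 = 39.55 kg·m/s

39.55 kg·m/s


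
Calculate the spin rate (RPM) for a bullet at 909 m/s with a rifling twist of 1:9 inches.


twist_m = 9*0.0254 = 0.2286 m
spin = v/twist = 909/0.2286 = 3976.378 rev/s
RPM = spin*60 = 3976.378*60 ≈ 238583 RPM

238583 RPM


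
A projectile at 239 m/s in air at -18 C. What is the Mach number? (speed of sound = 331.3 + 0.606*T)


a = 331.3 + 0.606*(-18) = 320.392 m/s
M = v/a = 239/320.392 = 0.746

0.746


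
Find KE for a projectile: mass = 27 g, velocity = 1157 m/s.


E = 0.5*m*v^2 = 0.5*0.027*1157^2 = 18072 J

18072 J


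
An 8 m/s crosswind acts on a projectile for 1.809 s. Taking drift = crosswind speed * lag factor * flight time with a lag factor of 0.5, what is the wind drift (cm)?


drift = v_wind * lag * t = 8 * 0.5 * 1.809 = 7.236 m ≈ 723.6 cm

723.6 cm


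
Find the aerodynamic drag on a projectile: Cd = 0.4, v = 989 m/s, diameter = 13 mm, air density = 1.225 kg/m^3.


A = pi*(d/2)^2 = pi*(13/2000)^2 = 1.32732e-04 m^2
Fd = 0.5*Cd*rho*A*v^2 = 0.5*0.4*1.225*1.32732e-04*989^2 = 31.81 N

31.81 N


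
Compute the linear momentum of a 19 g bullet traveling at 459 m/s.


p = m*v = 0.019*459 = 8.721 kg·m/s

8.721 kg·m/s


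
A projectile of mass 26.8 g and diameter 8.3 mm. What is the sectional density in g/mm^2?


SD = m/d^2 = 26.8/8.3^2 = 0.389 g/mm^2

0.389 g/mm^2


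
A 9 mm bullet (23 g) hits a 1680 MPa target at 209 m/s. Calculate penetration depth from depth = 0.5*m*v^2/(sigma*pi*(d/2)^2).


A = pi*(d/2)^2 = pi*(9/2)^2 = 63.6173 mm^2
E = 0.5*m*v^2 = 0.5*0.023*209^2 = 502.332 J
depth = E/(sigma*A) = 502.332 J / (1680 MPa * 63.6173 mm^2) = 502.332/(1680 * 63.6173) m = 0.00470009 m ≈ 4.7 mm

4.7 mm


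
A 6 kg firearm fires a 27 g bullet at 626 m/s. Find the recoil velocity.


v_recoil = m_p * v_p / m_gun = 0.027 * 626 / 6 = 2.817 m/s

2.817 m/s


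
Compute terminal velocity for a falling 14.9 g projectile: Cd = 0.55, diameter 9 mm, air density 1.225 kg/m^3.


A = pi*(d/2)^2 = pi*(9/2000)^2 = 6.36173e-05 m^2
vt = sqrt(2mg/(Cd*rho*A)) = sqrt(2*0.0149*9.81/(0.55 * 1.225 * 6.36173e-05)) = 82.59 m/s

82.59 m/s


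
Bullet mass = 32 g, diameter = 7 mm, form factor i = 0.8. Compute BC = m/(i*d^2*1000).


BC = m/(i*d^2*1000) = 32/(0.8 * 7^2 * 1000) = 0.0008163

0.0008163


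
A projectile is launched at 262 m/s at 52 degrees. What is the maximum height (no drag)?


H = (v0*sin(theta))^2 / (2g) = (262*sin(52°))^2 / (2*9.81) = 2173 m

2173 m


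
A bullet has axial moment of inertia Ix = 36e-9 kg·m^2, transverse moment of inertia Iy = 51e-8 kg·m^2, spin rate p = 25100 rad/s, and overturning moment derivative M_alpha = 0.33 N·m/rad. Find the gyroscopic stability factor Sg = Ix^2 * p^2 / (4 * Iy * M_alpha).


Sg = Ix^2 * p^2 / (4 * Iy * M_alpha) = (36e-9)^2 * 25100^2 / (4 * 51e-8 * 0.33) = 1.213

1.213


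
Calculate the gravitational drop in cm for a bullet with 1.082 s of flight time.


drop = 0.5*g*t^2 = 0.5*9.81*1.082^2 = 5.7424 m ≈ 574.2 cm

574.2 cm


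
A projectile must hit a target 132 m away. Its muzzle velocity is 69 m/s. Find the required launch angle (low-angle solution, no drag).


sin(2*theta) = R*g/v0^2 = 132*9.81/69^2 = 0.271985, theta = arcsin(0.271985)/2 = 7.891°

7.891 degrees


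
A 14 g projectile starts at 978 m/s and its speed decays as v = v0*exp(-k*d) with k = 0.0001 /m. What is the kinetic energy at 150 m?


v = v0*exp(-k*d) = 978*exp(-0.0001*150) = 963.439 m/s
E = 0.5*m*v^2 = 0.5*0.014*963.439^2 = 6498 J

6498 J


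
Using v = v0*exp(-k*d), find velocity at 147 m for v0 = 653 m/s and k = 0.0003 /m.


v = v0*exp(-k*d) = 653*exp(-0.0003*147) = 624.8 m/s

624.8 m/s


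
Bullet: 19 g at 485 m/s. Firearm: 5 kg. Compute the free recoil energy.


v_r = m_p*v_p/m_gun = 0.019*485/5 = 1.843 m/s, E_r = 0.5*m_gun*v_r^2 = 0.5*5*1.843^2 = 8.492 J

8.492 J


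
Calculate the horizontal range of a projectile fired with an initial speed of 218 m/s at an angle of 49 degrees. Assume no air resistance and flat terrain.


R = v0^2 * sin(2*theta) / g = 218^2 * sin(2*49°) / 9.81 = 4797 m

4797 m


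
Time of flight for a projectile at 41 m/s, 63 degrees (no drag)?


T = 2*v0*sin(theta)/g = 2*41*sin(63°)/9.81 = 7.448 s

7.448 s


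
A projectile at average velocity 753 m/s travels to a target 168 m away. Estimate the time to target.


t = d/v = 168/753 = 0.2231 s

0.2231 s


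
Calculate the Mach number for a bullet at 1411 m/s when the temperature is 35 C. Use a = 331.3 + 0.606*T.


a = 331.3 + 0.606*(35) = 352.51 m/s
M = v/a = 1411/352.51 = 4.003

4.003


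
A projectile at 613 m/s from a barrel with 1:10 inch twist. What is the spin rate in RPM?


twist_m = 10*0.0254 = 0.254 m
spin = v/twist = 613/0.254 = 2413.386 rev/s
RPM = spin*60 = 2413.386*60 ≈ 144803 RPM

144803 RPM


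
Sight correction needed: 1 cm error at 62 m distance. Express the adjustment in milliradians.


1 mrad subtends 1 cm per 10 m of range, so adj = error_cm / (dist_m / 10) = 1 / (62/10) = 0.1613 mrad

0.1613 mrad


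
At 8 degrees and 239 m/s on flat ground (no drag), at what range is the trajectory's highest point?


R = v0^2*sin(2*theta)/g = 239^2*sin(2*8°)/9.81 = 1604.96 m
apex_dist = R/2 = 1604.96/2 = 802.5 m

802.5 m


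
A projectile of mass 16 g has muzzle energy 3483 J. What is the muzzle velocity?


v = sqrt(2*E/m) = sqrt(2*3483/0.016) = 659.8 m/s

659.8 m/s


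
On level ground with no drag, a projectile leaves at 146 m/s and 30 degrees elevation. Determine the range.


R = v0^2 * sin(2*theta) / g = 146^2 * sin(2*30°) / 9.81 = 1882 m

1882 m


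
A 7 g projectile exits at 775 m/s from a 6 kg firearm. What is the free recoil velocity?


v_recoil = m_p * v_p / m_gun = 0.007 * 775 / 6 = 0.9042 m/s

0.9042 m/s


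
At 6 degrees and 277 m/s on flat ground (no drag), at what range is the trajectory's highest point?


R = v0^2*sin(2*theta)/g = 277^2*sin(2*6°)/9.81 = 1626.18 m
apex_dist = R/2 = 1626.18/2 = 813.1 m

813.1 m


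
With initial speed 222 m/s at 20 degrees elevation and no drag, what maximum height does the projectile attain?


H = (v0*sin(theta))^2 / (2g) = (222*sin(20°))^2 / (2*9.81) = 293.8 m

293.8 m


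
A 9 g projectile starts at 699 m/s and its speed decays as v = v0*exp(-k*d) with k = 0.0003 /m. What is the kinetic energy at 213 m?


v = v0*exp(-k*d) = 699*exp(-0.0003*213) = 655.731 m/s
E = 0.5*m*v^2 = 0.5*0.009*655.731^2 = 1935 J

1935 J


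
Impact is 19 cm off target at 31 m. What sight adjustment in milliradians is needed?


1 mrad subtends 1 cm per 10 m of range, so adj = error_cm / (dist_m / 10) = 19 / (31/10) = 6.129 mrad

6.129 mrad


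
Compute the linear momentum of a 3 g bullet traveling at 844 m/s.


p = m*v = 0.003*844 = 2.532 kg·m/s

2.532 kg·m/s


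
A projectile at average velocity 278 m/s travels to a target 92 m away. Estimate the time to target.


t = d/v = 92/278 = 0.3309 s

0.3309 s


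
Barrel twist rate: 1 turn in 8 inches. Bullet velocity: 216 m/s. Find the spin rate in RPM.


twist_m = 8*0.0254 = 0.2032 m
spin = v/twist = 216/0.2032 = 1062.992 rev/s
RPM = spin*60 = 1062.992*60 ≈ 63780 RPM

63780 RPM


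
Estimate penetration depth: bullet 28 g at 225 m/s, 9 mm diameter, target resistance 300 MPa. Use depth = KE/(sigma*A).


A = pi*(d/2)^2 = pi*(9/2)^2 = 63.6173 mm^2
E = 0.5*m*v^2 = 0.5*0.028*225^2 = 708.75 J
depth = E/(sigma*A) = 708.75 J / (300 MPa * 63.6173 mm^2) = 708.75/(300 * 63.6173) m = 0.0371362 m ≈ 37.14 mm

37.14 mm


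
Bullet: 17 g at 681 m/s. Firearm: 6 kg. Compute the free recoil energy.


v_r = m_p*v_p/m_gun = 0.017*681/6 = 1.9295 m/s, E_r = 0.5*m_gun*v_r^2 = 0.5*6*1.9295^2 = 11.17 J

11.17 J


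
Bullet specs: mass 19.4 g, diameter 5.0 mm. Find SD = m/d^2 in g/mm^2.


SD = m/d^2 = 19.4/5.0^2 = 0.776 g/mm^2

0.776 g/mm^2


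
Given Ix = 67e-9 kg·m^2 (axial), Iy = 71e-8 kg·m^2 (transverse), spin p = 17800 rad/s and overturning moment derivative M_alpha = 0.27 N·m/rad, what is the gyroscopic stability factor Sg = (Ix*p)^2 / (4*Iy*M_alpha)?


Sg = Ix^2 * p^2 / (4 * Iy * M_alpha) = (67e-9)^2 * 17800^2 / (4 * 71e-8 * 0.27) = 1.855

1.855


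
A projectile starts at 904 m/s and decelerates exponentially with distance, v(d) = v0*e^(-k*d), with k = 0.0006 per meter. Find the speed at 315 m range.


v = v0*exp(-k*d) = 904*exp(-0.0006*315) = 748.3 m/s

748.3 m/s


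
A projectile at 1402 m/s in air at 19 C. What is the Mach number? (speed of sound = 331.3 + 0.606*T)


a = 331.3 + 0.606*(19) = 342.814 m/s
M = v/a = 1402/342.814 = 4.09

4.09


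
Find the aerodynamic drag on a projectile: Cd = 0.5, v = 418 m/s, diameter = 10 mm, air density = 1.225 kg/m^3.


A = pi*(d/2)^2 = pi*(10/2000)^2 = 7.85398e-05 m^2
Fd = 0.5*Cd*rho*A*v^2 = 0.5*0.5*1.225*7.85398e-05*418^2 = 4.203 N

4.203 N


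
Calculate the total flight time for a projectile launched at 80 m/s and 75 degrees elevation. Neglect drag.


T = 2*v0*sin(theta)/g = 2*80*sin(75°)/9.81 = 15.75 s

15.75 s


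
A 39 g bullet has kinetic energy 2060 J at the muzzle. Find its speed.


v = sqrt(2*E/m) = sqrt(2*2060/0.039) = 325 m/s

325 m/s


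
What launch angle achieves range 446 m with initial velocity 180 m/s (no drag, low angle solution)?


sin(2*theta) = R*g/v0^2 = 446*9.81/180^2 = 0.135039, theta = arcsin(0.135039)/2 = 3.88°

3.88 degrees


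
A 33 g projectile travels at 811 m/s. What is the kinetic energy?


E = 0.5*m*v^2 = 0.5*0.033*811^2 = 10852 J

10852 J


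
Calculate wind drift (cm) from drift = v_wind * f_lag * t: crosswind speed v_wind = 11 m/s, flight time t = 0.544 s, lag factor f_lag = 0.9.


drift = v_wind * lag * t = 11 * 0.9 * 0.544 = 5.3856 m ≈ 538.6 cm

538.6 cm


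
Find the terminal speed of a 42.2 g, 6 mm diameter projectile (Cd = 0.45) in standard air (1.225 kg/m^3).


A = pi*(d/2)^2 = pi*(6/2000)^2 = 2.82743e-05 m^2
vt = sqrt(2mg/(Cd*rho*A)) = sqrt(2*0.0422*9.81/(0.45 * 1.225 * 2.82743e-05)) = 230.5 m/s

230.5 m/s


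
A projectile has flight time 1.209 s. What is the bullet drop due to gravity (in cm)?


drop = 0.5*g*t^2 = 0.5*9.81*1.209^2 = 7.16955 m ≈ 717 cm

717 cm


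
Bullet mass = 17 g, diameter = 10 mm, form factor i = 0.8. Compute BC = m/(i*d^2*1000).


BC = m/(i*d^2*1000) = 17/(0.8 * 10^2 * 1000) = 0.0002125

0.0002125


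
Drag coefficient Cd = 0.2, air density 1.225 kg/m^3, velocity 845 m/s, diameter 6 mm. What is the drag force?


A = pi*(d/2)^2 = pi*(6/2000)^2 = 2.82743e-05 m^2
Fd = 0.5*Cd*rho*A*v^2 = 0.5*0.2*1.225*2.82743e-05*845^2 = 2.473 N

2.473 N


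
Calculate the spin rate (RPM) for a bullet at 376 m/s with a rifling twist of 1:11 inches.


twist_m = 11*0.0254 = 0.2794 m
spin = v/twist = 376/0.2794 = 1345.741 rev/s
RPM = spin*60 = 1345.741*60 ≈ 80744 RPM

80744 RPM


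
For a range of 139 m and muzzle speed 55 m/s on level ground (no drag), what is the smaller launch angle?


sin(2*theta) = R*g/v0^2 = 139*9.81/55^2 = 0.450774, theta = arcsin(0.450774)/2 = 13.4°

13.4 degrees


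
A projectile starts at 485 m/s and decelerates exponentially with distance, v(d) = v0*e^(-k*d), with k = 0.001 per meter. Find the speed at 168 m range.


v = v0*exp(-k*d) = 485*exp(-0.001*168) = 410 m/s

410 m/s


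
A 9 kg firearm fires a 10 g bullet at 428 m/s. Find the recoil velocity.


v_recoil = m_p * v_p / m_gun = 0.01 * 428 / 9 = 0.4756 m/s

0.4756 m/s


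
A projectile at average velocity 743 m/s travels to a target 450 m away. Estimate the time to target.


t = d/v = 450/743 = 0.6057 s

0.6057 s


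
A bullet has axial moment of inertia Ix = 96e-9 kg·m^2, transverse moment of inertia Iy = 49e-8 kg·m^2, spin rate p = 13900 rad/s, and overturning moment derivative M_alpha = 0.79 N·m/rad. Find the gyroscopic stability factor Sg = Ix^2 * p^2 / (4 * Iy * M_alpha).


Sg = Ix^2 * p^2 / (4 * Iy * M_alpha) = (96e-9)^2 * 13900^2 / (4 * 49e-8 * 0.79) = 1.15

1.15


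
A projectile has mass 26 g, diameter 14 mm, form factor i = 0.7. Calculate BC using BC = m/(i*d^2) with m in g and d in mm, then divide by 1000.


BC = m/(i*d^2*1000) = 26/(0.7 * 14^2 * 1000) = 0.0001895

0.0001895


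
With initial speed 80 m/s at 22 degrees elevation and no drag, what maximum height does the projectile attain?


H = (v0*sin(theta))^2 / (2g) = (80*sin(22°))^2 / (2*9.81) = 45.78 m

45.78 m


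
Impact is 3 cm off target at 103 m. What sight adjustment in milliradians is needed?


1 mrad subtends 1 cm per 10 m of range, so adj = error_cm / (dist_m / 10) = 3 / (103/10) = 0.2913 mrad

0.2913 mrad


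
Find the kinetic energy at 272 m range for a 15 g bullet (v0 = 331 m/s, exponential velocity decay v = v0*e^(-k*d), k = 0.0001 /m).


v = v0*exp(-k*d) = 331*exp(-0.0001*272) = 322.118 m/s
E = 0.5*m*v^2 = 0.5*0.015*322.118^2 = 778.2 J

778.2 J


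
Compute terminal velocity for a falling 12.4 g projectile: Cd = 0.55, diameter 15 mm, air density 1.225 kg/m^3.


A = pi*(d/2)^2 = pi*(15/2000)^2 = 1.76715e-04 m^2
vt = sqrt(2mg/(Cd*rho*A)) = sqrt(2*0.0124*9.81/(0.55 * 1.225 * 1.76715e-04)) = 45.2 m/s

45.2 m/s


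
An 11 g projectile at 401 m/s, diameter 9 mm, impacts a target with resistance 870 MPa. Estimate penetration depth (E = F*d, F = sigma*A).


A = pi*(d/2)^2 = pi*(9/2)^2 = 63.6173 mm^2
E = 0.5*m*v^2 = 0.5*0.011*401^2 = 884.405 J
depth = E/(sigma*A) = 884.405 J / (870 MPa * 63.6173 mm^2) = 884.405/(870 * 63.6173) m = 0.0159793 m ≈ 15.98 mm

15.98 mm


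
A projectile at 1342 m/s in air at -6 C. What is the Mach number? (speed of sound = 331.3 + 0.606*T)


a = 331.3 + 0.606*(-6) = 327.664 m/s
M = v/a = 1342/327.664 = 4.096

4.096


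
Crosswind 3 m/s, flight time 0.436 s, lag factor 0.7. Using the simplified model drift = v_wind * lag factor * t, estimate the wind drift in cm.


drift = v_wind * lag * t = 3 * 0.7 * 0.436 = 0.9156 m ≈ 91.56 cm

91.56 cm


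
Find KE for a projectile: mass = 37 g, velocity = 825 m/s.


E = 0.5*m*v^2 = 0.5*0.037*825^2 = 12592 J

12592 J


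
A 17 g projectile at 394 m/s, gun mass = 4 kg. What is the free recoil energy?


v_r = m_p*v_p/m_gun = 0.017*394/4 = 1.6745 m/s, E_r = 0.5*m_gun*v_r^2 = 0.5*4*1.6745^2 = 5.608 J

5.608 J


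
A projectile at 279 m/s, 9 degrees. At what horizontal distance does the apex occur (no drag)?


R = v0^2*sin(2*theta)/g = 279^2*sin(2*9°)/9.81 = 2452.01 m
apex_dist = R/2 = 2452.01/2 = 1226 m

1226 m


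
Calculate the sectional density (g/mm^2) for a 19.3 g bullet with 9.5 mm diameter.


SD = m/d^2 = 19.3/9.5^2 = 0.2139 g/mm^2

0.2139 g/mm^2


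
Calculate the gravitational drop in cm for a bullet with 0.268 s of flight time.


drop = 0.5*g*t^2 = 0.5*9.81*0.268^2 = 0.352297 m ≈ 35.23 cm

35.23 cm


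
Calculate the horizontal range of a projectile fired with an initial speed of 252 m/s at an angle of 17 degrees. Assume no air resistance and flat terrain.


R = v0^2 * sin(2*theta) / g = 252^2 * sin(2*17°) / 9.81 = 3620 m

3620 m


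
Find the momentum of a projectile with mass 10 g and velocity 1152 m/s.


p = m*v = 0.01*1152 = 11.52 kg·m/s

11.52 kg·m/s


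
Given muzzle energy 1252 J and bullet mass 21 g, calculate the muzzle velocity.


v = sqrt(2*E/m) = sqrt(2*1252/0.021) = 345.3 m/s

345.3 m/s


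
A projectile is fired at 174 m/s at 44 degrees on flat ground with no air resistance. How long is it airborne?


T = 2*v0*sin(theta)/g = 2*174*sin(44°)/9.81 = 24.64 s

24.64 s


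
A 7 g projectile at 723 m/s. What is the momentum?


p = m*v = 0.007*723 = 5.061 kg·m/s

5.061 kg·m/s


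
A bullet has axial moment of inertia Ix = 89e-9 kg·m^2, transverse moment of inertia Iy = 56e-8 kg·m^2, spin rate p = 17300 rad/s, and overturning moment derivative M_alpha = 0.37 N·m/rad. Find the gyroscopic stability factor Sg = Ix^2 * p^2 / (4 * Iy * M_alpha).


Sg = Ix^2 * p^2 / (4 * Iy * M_alpha) = (89e-9)^2 * 17300^2 / (4 * 56e-8 * 0.37) = 2.86

2.86


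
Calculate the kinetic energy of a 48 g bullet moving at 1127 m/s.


E = 0.5*m*v^2 = 0.5*0.048*1127^2 = 30483 J

30483 J


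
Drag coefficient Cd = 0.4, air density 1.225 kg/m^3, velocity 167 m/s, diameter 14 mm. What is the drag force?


A = pi*(d/2)^2 = pi*(14/2000)^2 = 1.53938e-04 m^2
Fd = 0.5*Cd*rho*A*v^2 = 0.5*0.4*1.225*1.53938e-04*167^2 = 1.052 N

1.052 N


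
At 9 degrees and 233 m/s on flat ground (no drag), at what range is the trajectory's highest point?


R = v0^2*sin(2*theta)/g = 233^2*sin(2*9°)/9.81 = 1710.11 m
apex_dist = R/2 = 1710.11/2 = 855.1 m

855.1 m


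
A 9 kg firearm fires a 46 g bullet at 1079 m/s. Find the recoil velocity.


v_recoil = m_p * v_p / m_gun = 0.046 * 1079 / 9 = 5.515 m/s

5.515 m/s


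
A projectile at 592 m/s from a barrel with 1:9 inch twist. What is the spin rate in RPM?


twist_m = 9*0.0254 = 0.2286 m
spin = v/twist = 592/0.2286 = 2589.676 rev/s
RPM = spin*60 = 2589.676*60 ≈ 155381 RPM

155381 RPM


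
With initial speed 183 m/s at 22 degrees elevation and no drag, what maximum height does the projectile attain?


H = (v0*sin(theta))^2 / (2g) = (183*sin(22°))^2 / (2*9.81) = 239.5 m

239.5 m


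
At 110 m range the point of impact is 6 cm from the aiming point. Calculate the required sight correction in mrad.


1 mrad subtends 1 cm per 10 m of range, so adj = error_cm / (dist_m / 10) = 6 / (110/10) = 0.5455 mrad

0.5455 mrad


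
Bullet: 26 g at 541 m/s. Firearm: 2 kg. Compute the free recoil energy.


v_r = m_p*v_p/m_gun = 0.026*541/2 = 7.033 m/s, E_r = 0.5*m_gun*v_r^2 = 0.5*2*7.033^2 = 49.46 J

49.46 J


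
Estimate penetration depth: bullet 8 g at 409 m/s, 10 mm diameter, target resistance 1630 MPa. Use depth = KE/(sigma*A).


A = pi*(d/2)^2 = pi*(10/2)^2 = 78.5398 mm^2
E = 0.5*m*v^2 = 0.5*0.008*409^2 = 669.124 J
depth = E/(sigma*A) = 669.124 J / (1630 MPa * 78.5398 mm^2) = 669.124/(1630 * 78.5398) m = 0.00522672 m ≈ 5.227 mm

5.227 mm


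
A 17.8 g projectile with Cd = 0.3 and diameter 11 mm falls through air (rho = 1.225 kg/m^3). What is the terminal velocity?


A = pi*(d/2)^2 = pi*(11/2000)^2 = 9.50332e-05 m^2
vt = sqrt(2mg/(Cd*rho*A)) = sqrt(2*0.0178*9.81/(0.3 * 1.225 * 9.50332e-05)) = 100 m/s

100 m/s


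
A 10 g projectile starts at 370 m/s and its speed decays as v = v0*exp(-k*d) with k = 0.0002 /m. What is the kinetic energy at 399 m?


v = v0*exp(-k*d) = 370*exp(-0.0002*399) = 341.621 m/s
E = 0.5*m*v^2 = 0.5*0.01*341.621^2 = 583.5 J

583.5 J


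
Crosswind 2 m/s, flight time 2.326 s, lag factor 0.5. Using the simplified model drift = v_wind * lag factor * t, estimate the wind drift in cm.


drift = v_wind * lag * t = 2 * 0.5 * 2.326 = 2.326 m ≈ 232.6 cm

232.6 cm


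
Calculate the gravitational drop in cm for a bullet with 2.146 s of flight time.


drop = 0.5*g*t^2 = 0.5*9.81*2.146^2 = 22.5891 m ≈ 2259 cm

2259 cm


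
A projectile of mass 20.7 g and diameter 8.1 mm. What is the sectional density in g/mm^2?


SD = m/d^2 = 20.7/8.1^2 = 0.3155 g/mm^2

0.3155 g/mm^2


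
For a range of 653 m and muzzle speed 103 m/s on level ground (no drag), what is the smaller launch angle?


sin(2*theta) = R*g/v0^2 = 653*9.81/103^2 = 0.60382, theta = arcsin(0.60382)/2 = 18.57°

18.57 degrees


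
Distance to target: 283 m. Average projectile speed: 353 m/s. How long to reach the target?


t = d/v = 283/353 = 0.8017 s

0.8017 s


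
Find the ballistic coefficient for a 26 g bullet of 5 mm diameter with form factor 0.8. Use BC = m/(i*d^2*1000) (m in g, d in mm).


BC = m/(i*d^2*1000) = 26/(0.8 * 5^2 * 1000) = 0.0013

0.0013


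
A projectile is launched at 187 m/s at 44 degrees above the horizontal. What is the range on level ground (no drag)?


R = v0^2 * sin(2*theta) / g = 187^2 * sin(2*44°) / 9.81 = 3562 m

3562 m


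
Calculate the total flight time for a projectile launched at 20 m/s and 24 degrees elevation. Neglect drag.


T = 2*v0*sin(theta)/g = 2*20*sin(24°)/9.81 = 1.658 s

1.658 s


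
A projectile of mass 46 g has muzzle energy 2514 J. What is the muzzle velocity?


v = sqrt(2*E/m) = sqrt(2*2514/0.046) = 330.6 m/s

330.6 m/s


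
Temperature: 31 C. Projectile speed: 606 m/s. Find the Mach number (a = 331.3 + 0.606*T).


a = 331.3 + 0.606*(31) = 350.086 m/s
M = v/a = 606/350.086 = 1.731

1.731


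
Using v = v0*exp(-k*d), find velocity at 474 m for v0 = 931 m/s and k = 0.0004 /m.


v = v0*exp(-k*d) = 931*exp(-0.0004*474) = 770.2 m/s

770.2 m/s


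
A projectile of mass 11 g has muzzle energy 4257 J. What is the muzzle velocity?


v = sqrt(2*E/m) = sqrt(2*4257/0.011) = 879.8 m/s

879.8 m/s


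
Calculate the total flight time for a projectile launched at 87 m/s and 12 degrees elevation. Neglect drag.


T = 2*v0*sin(theta)/g = 2*87*sin(12°)/9.81 = 3.688 s

3.688 s


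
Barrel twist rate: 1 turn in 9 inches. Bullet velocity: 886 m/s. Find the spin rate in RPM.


twist_m = 9*0.0254 = 0.2286 m
spin = v/twist = 886/0.2286 = 3875.766 rev/s
RPM = spin*60 = 3875.766*60 ≈ 232546 RPM

232546 RPM


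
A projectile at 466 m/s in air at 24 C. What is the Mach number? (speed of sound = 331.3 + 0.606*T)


a = 331.3 + 0.606*(24) = 345.844 m/s
M = v/a = 466/345.844 = 1.347

1.347


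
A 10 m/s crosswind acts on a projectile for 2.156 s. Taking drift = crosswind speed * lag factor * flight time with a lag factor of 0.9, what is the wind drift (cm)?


drift = v_wind * lag * t = 10 * 0.9 * 2.156 = 19.404 m ≈ 1940 cm

1940 cm


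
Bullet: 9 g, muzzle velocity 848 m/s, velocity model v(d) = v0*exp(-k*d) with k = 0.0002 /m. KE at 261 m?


v = v0*exp(-k*d) = 848*exp(-0.0002*261) = 804.87 m/s
E = 0.5*m*v^2 = 0.5*0.009*804.87^2 = 2915 J

2915 J


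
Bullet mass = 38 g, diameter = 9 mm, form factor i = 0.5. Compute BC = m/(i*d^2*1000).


BC = m/(i*d^2*1000) = 38/(0.5 * 9^2 * 1000) = 0.0009383

0.0009383


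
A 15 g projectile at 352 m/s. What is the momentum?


p = m*v = 0.015*352 = 5.28 kg·m/s

5.28 kg·m/s


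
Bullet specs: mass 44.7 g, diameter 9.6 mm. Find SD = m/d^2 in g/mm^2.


SD = m/d^2 = 44.7/9.6^2 = 0.485 g/mm^2

0.485 g/mm^2


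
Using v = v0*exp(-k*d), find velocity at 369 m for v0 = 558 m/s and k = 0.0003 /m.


v = v0*exp(-k*d) = 558*exp(-0.0003*369) = 499.5 m/s

499.5 m/s


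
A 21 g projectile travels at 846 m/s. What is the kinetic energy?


E = 0.5*m*v^2 = 0.5*0.021*846^2 = 7515 J

7515 J


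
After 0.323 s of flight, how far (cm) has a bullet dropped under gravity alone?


drop = 0.5*g*t^2 = 0.5*9.81*0.323^2 = 0.511734 m ≈ 51.17 cm

51.17 cm


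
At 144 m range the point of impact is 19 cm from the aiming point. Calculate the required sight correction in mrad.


1 mrad subtends 1 cm per 10 m of range, so adj = error_cm / (dist_m / 10) = 19 / (144/10) = 1.319 mrad

1.319 mrad


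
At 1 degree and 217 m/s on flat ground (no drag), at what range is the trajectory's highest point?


R = v0^2*sin(2*theta)/g = 217^2*sin(2*1°)/9.81 = 167.521 m
apex_dist = R/2 = 167.521/2 = 83.76 m

83.76 m


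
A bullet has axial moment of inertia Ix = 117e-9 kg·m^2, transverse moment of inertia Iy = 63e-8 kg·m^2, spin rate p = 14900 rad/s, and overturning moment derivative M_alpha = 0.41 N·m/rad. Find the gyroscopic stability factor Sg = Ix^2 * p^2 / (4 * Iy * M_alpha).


Sg = Ix^2 * p^2 / (4 * Iy * M_alpha) = (117e-9)^2 * 14900^2 / (4 * 63e-8 * 0.41) = 2.941

2.941


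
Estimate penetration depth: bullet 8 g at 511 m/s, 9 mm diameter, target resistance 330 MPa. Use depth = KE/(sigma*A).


A = pi*(d/2)^2 = pi*(9/2)^2 = 63.6173 mm^2
E = 0.5*m*v^2 = 0.5*0.008*511^2 = 1044.48 J
depth = E/(sigma*A) = 1044.48 J / (330 MPa * 63.6173 mm^2) = 1044.48/(330 * 63.6173) m = 0.0497523 m ≈ 49.75 mm

49.75 mm


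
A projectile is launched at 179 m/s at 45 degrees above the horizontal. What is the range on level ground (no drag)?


R = v0^2 * sin(2*theta) / g = 179^2 * sin(2*45°) / 9.81 = 3266 m

3266 m


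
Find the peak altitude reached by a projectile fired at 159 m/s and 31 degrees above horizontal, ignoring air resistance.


H = (v0*sin(theta))^2 / (2g) = (159*sin(31°))^2 / (2*9.81) = 341.8 m

341.8 m


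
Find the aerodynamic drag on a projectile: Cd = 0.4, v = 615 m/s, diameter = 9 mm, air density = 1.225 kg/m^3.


A = pi*(d/2)^2 = pi*(9/2000)^2 = 6.36173e-05 m^2
Fd = 0.5*Cd*rho*A*v^2 = 0.5*0.4*1.225*6.36173e-05*615^2 = 5.895 N

5.895 N


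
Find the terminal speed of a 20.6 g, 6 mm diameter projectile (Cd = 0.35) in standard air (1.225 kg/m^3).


A = pi*(d/2)^2 = pi*(6/2000)^2 = 2.82743e-05 m^2
vt = sqrt(2mg/(Cd*rho*A)) = sqrt(2*0.0206*9.81/(0.35 * 1.225 * 2.82743e-05)) = 182.6 m/s

182.6 m/s


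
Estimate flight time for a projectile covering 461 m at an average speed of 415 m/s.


t = d/v = 461/415 = 1.111 s

1.111 s


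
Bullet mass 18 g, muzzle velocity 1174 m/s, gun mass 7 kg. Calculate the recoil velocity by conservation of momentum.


v_recoil = m_p * v_p / m_gun = 0.018 * 1174 / 7 = 3.019 m/s

3.019 m/s


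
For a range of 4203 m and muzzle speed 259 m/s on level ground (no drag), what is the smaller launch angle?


sin(2*theta) = R*g/v0^2 = 4203*9.81/259^2 = 0.614651, theta = arcsin(0.614651)/2 = 18.96°

18.96 degrees


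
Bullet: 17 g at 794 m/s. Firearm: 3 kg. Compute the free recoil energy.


v_r = m_p*v_p/m_gun = 0.017*794/3 = 4.49933 m/s, E_r = 0.5*m_gun*v_r^2 = 0.5*3*4.49933^2 = 30.37 J

30.37 J


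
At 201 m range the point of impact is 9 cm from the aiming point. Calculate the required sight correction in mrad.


1 mrad subtends 1 cm per 10 m of range, so adj = error_cm / (dist_m / 10) = 9 / (201/10) = 0.4478 mrad

0.4478 mrad


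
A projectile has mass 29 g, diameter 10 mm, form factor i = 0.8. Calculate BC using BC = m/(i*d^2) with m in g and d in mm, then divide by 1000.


BC = m/(i*d^2*1000) = 29/(0.8 * 10^2 * 1000) = 0.0003625

0.0003625


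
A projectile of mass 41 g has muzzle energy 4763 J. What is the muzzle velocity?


v = sqrt(2*E/m) = sqrt(2*4763/0.041) = 482 m/s

482 m/s


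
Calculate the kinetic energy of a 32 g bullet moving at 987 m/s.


E = 0.5*m*v^2 = 0.5*0.032*987^2 = 15587 J

15587 J


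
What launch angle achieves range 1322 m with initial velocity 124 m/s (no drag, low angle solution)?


sin(2*theta) = R*g/v0^2 = 1322*9.81/124^2 = 0.843446, theta = arcsin(0.843446)/2 = 28.75°

28.75 degrees


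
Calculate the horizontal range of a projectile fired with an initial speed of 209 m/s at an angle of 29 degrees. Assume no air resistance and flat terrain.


R = v0^2 * sin(2*theta) / g = 209^2 * sin(2*29°) / 9.81 = 3776 m

3776 m


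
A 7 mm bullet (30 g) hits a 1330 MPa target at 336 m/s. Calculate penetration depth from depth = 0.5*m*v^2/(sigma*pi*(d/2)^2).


A = pi*(d/2)^2 = pi*(7/2)^2 = 38.4845 mm^2
E = 0.5*m*v^2 = 0.5*0.03*336^2 = 1693.44 J
depth = E/(sigma*A) = 1693.44 J / (1330 MPa * 38.4845 mm^2) = 1693.44/(1330 * 38.4845) m = 0.0330851 m ≈ 33.09 mm

33.09 mm


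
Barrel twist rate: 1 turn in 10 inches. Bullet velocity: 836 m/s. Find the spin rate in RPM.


twist_m = 10*0.0254 = 0.254 m
spin = v/twist = 836/0.254 = 3291.339 rev/s
RPM = spin*60 = 3291.339*60 ≈ 197480 RPM

197480 RPM


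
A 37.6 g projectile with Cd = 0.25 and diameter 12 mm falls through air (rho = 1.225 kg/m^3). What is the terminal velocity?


A = pi*(d/2)^2 = pi*(12/2000)^2 = 1.13097e-04 m^2
vt = sqrt(2mg/(Cd*rho*A)) = sqrt(2*0.0376*9.81/(0.25 * 1.225 * 1.13097e-04)) = 145.9 m/s

145.9 m/s


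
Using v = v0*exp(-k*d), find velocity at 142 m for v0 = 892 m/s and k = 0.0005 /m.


v = v0*exp(-k*d) = 892*exp(-0.0005*142) = 830.9 m/s

830.9 m/s


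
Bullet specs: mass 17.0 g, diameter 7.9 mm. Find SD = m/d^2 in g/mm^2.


SD = m/d^2 = 17.0/7.9^2 = 0.2724 g/mm^2

0.2724 g/mm^2


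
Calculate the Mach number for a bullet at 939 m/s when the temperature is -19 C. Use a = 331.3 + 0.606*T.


a = 331.3 + 0.606*(-19) = 319.786 m/s
M = v/a = 939/319.786 = 2.936

2.936


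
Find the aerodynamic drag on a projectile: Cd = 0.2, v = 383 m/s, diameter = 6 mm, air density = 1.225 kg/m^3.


A = pi*(d/2)^2 = pi*(6/2000)^2 = 2.82743e-05 m^2
Fd = 0.5*Cd*rho*A*v^2 = 0.5*0.2*1.225*2.82743e-05*383^2 = 0.5081 N

0.5081 N


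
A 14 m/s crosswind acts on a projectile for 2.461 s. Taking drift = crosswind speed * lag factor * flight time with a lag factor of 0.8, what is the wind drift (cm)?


drift = v_wind * lag * t = 14 * 0.8 * 2.461 = 27.5632 m ≈ 2756 cm

2756 cm


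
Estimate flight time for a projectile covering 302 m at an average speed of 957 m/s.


t = d/v = 302/957 = 0.3156 s

0.3156 s


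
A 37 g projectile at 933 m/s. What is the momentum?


p = m*v = 0.037*933 = 34.52 kg·m/s

34.52 kg·m/s


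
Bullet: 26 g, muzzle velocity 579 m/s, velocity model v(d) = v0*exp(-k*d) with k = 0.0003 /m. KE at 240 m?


v = v0*exp(-k*d) = 579*exp(-0.0003*240) = 538.777 m/s
E = 0.5*m*v^2 = 0.5*0.026*538.777^2 = 3774 J

3774 J


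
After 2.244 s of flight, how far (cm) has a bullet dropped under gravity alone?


drop = 0.5*g*t^2 = 0.5*9.81*2.244^2 = 24.6993 m ≈ 2470 cm

2470 cm


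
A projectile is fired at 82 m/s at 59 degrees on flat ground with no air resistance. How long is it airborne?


T = 2*v0*sin(theta)/g = 2*82*sin(59°)/9.81 = 14.33 s

14.33 s


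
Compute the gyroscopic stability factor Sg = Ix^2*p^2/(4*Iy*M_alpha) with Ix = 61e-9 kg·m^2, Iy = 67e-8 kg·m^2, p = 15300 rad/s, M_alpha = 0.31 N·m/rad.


Sg = Ix^2 * p^2 / (4 * Iy * M_alpha) = (61e-9)^2 * 15300^2 / (4 * 67e-8 * 0.31) = 1.048

1.048


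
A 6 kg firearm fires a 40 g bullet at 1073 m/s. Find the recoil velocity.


v_recoil = m_p * v_p / m_gun = 0.04 * 1073 / 6 = 7.153 m/s

7.153 m/s


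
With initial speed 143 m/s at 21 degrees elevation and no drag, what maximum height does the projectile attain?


H = (v0*sin(theta))^2 / (2g) = (143*sin(21°))^2 / (2*9.81) = 133.9 m

133.9 m
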